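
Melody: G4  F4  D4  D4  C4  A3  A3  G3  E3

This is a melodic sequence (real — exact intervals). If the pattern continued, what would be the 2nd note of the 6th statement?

E2

With 3-note cells, note 2 of each statement runs F4, C4, G3.
Carrying that down a 4th forward: D3 → A2 → E2.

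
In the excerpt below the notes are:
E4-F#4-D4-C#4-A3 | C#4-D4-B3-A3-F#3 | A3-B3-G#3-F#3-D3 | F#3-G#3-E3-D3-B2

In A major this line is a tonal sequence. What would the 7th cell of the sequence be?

Unit = 5 notes; the statements start on E4, C#4, A3, F#3, moving down a 3rd each time.
Continuing the starts: D3 → B2 → G#2.
Statement 7 starts on G#2 and keeps the same diatonic contour: G#2 A2 F#2 E2 C#2.

G#2 A2 F#2 E2 C#2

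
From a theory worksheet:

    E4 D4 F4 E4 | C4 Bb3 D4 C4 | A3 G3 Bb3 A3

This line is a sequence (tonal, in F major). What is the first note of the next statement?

F3

Taking 4-note groups, the heads are E4, C4, A3: the pattern moves down a 3rd.
One more step down a 3rd gives F3.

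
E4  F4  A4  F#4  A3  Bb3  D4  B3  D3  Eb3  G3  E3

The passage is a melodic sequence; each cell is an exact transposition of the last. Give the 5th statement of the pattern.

The 4-note cells begin on E4, A3, D3 — each down a 5th from the last.
Continuing the starts: G2 → C2.
From C2 the exact shape gives C2 Db2 F2 D2.

C2 Db2 F2 D2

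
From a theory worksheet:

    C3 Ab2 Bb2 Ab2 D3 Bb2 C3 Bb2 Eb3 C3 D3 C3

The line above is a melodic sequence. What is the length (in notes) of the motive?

4

12 notes total. Splitting into 3 groups of 4:
C3 Ab2 Bb2 Ab2 | D3 Bb2 C3 Bb2 | Eb3 C3 D3 C3
Every group is a transposition up a 2nd of the one before; no shorter unit works.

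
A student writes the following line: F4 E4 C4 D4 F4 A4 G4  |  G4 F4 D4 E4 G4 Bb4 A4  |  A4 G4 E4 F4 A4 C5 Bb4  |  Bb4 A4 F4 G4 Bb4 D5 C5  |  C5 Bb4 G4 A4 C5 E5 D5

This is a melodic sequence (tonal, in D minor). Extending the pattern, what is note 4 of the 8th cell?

With 7-note cells, note 4 of each statement runs D4, E4, F4, G4, A4.
Extending up a 2nd: Bb4 → C5 → D5.

D5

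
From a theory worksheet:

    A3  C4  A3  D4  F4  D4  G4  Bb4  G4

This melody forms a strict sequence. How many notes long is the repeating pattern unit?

9 notes total. Splitting into 3 groups of 3:
A3 C4 A3 | D4 F4 D4 | G4 Bb4 G4
Every group is a transposition up a 4th of the one before; no shorter unit works.

3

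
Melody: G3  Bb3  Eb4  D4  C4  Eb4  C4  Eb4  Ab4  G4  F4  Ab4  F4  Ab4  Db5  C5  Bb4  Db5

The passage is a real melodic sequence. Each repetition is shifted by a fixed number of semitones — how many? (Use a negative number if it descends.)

With a 6-note motive the entries are G3, C4, F4, each up a 4th from the previous.
G3→C4 is 60 − 55 = 5 semitones.

5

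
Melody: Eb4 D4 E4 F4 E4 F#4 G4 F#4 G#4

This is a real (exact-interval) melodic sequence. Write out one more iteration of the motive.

A4 G#4 A#4

Taking 3-note groups, the heads are Eb4, F4, G4: the pattern moves up a 2nd.
Statement 4 starts on A4 and keeps the same exact contour: A4 G#4 A#4.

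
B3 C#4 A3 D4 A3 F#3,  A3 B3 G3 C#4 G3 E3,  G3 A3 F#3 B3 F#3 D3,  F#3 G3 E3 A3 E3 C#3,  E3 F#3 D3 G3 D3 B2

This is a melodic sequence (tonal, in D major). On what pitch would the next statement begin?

D3

Unit = 6 notes; the statements start on B3, A3, G3, F#3, E3, moving down a 2nd each time.
One more step down a 2nd gives D3.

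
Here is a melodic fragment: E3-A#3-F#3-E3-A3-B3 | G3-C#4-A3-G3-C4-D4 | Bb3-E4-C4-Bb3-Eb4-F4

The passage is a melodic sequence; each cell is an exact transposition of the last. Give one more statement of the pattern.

With a 6-note motive the entries are E3, G3, Bb3, each up a 3rd from the previous.
Statement 4 starts on Db4 and keeps the same exact contour: Db4 G4 Eb4 Db4 Gb4 Ab4.

Db4 G4 Eb4 Db4 Gb4 Ab4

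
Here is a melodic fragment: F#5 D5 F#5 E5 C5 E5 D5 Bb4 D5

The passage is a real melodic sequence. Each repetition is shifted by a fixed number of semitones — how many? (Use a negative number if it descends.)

Unit = 3 notes; the statements start on F#5, E5, D5, moving down a 2nd each time.
F#5→E5 is 76 − 78 = -2 semitones.

-2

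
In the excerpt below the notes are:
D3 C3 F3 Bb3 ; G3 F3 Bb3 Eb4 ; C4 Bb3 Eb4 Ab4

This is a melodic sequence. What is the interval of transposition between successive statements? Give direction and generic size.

up a 4th

Unit = 4 notes; the statements start on D3, G3, C4, moving up a 4th each time.
From D3 to G3: up a 4th.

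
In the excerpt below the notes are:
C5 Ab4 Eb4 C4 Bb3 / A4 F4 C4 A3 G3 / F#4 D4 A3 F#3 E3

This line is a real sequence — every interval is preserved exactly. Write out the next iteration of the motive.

The 5-note cells begin on C5, A4, F#4 — each down a 3rd from the last.
Statement 4 starts on D#4 and keeps the same exact contour: D#4 B3 F#3 D#3 C#3.

D#4 B3 F#3 D#3 C#3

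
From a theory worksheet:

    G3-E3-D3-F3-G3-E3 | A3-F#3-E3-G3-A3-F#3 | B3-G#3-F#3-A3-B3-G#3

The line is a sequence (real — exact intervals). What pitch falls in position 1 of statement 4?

With 6-note cells, note 1 of each statement runs G3, A3, B3.
Each moves up a 2nd; the next is C#4.

C#4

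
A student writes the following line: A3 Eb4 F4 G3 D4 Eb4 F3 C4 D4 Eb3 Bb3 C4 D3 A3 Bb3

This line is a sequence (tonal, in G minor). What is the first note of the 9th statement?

G2

With a 3-note motive the entries are A3, G3, F3, Eb3, D3, each down a 2nd from the previous.
Extending the heads down a 2nd: C3 → Bb2 → A2 → G2.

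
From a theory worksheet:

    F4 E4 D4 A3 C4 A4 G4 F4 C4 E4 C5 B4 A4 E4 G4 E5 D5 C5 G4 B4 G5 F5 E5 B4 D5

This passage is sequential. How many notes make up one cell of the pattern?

5

Try groups of 5 (5 cells in 25 notes):
F4 E4 D4 A3 C4 | A4 G4 F4 C4 E4 | C5 B4 A4 E4 G4 | E5 D5 C5 G4 B4 | G5 F5 E5 B4 D5
That's a consistent up a 3rd shift per cell, and no other grouping gives one.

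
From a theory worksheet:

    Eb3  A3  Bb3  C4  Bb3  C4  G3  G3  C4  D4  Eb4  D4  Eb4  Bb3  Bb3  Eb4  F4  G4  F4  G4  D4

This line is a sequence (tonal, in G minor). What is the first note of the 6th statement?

Taking 7-note groups, the heads are Eb3, G3, Bb3: the pattern moves up a 3rd.
Continuing: D4 → F4 → A4. Statement 6 starts on A4.

A4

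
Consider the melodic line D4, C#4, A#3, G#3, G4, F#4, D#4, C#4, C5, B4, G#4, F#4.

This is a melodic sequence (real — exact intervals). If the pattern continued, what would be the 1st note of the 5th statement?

With 4-note cells, note 1 of each statement runs D4, G4, C5.
Each moves up a 4th. Continuing: F5 → Bb5.

Bb5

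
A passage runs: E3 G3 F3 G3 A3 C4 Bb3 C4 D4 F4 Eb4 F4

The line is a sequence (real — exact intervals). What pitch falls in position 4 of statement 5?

Eb5

The unit is 4 notes. Position-4 pitches of the 3 shown cells: G3, C4, F4.
Carrying that up a 4th forward: Bb4 → Eb5.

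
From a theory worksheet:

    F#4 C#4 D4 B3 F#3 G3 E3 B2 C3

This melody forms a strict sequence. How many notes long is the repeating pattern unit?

9 notes total. Splitting into 3 groups of 3:
F#4 C#4 D4 | B3 F#3 G3 | E3 B2 C3
That's a consistent down a 5th shift per cell, and no other grouping gives one.

3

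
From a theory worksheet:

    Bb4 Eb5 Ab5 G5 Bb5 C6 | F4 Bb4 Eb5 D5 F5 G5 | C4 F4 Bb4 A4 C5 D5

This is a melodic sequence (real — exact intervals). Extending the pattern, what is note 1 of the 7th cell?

E2

Grouping in 6s, the 1st note of each cell is Bb4, F4, C4.
Extending down a 4th: G3 → D3 → A2 → E2.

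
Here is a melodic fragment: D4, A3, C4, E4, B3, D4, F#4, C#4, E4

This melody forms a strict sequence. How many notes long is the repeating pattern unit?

3

There are 9 notes; a 3-note unit gives 3 cells:
D4 A3 C4 | E4 B3 D4 | F#4 C#4 E4
That's a consistent up a 2nd shift per cell, and no other grouping gives one.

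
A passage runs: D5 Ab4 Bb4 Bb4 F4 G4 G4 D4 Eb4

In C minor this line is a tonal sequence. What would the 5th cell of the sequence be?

With a 3-note motive the entries are D5, Bb4, G4, each down a 3rd from the previous.
Continuing the starts: Eb4 → C4.
Statement 5 starts on C4 and keeps the same diatonic contour: C4 G3 Ab3.

C4 G3 Ab3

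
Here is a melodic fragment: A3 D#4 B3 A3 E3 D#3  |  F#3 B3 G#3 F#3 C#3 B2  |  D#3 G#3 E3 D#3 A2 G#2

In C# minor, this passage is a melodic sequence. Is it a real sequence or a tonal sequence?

tonal

Every note is diatonic to C# minor.
Cell 1 has +6 semitones from note 1 to 2, but cell 2 has +5 — the interval quality changes while the contour stays the same, which is the hallmark of a tonal sequence.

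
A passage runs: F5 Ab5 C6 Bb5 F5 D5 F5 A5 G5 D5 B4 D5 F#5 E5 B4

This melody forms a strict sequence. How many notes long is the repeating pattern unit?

5

15 notes total. Splitting into 3 groups of 5:
F5 Ab5 C6 Bb5 F5 | D5 F5 A5 G5 D5 | B4 D5 F#5 E5 B4
That's a consistent down a 3rd shift per cell, and no other grouping gives one.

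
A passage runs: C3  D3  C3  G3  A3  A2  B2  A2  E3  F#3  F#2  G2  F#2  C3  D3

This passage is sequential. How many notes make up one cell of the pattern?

There are 15 notes; a 5-note unit gives 3 cells:
C3 D3 C3 G3 A3 | A2 B2 A2 E3 F#3 | F#2 G2 F#2 C3 D3
Every group is a transposition down a 3rd of the one before; no shorter unit works.

5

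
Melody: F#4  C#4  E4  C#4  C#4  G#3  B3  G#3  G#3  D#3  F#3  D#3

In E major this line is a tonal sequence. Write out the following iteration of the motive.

Taking 4-note groups, the heads are F#4, C#4, G#3: the pattern moves down a 4th.
So cell 4 is D#3 A2 C#3 A2.

D#3 A2 C#3 A2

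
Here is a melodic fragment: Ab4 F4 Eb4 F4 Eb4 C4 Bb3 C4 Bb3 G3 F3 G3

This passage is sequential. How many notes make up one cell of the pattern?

Try groups of 4 (3 cells in 12 notes):
Ab4 F4 Eb4 F4 | Eb4 C4 Bb3 C4 | Bb3 G3 F3 G3
That's a consistent down a 4th shift per cell, and no other grouping gives one.

4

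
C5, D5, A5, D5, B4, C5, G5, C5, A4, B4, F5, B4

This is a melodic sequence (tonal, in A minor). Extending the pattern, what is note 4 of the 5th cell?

The unit is 4 notes. Position-4 pitches of the 3 shown cells: D5, C5, B4.
Each moves down a 2nd. Continuing: A4 → G4.

G4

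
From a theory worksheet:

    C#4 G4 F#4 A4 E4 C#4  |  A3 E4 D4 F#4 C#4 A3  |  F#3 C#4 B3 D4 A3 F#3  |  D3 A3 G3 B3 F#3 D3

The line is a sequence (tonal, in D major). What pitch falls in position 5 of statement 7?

G2

The unit is 6 notes. Position-5 pitches of the 4 shown cells: E4, C#4, A3, F#3.
Carrying that down a 3rd forward: D3 → B2 → G2.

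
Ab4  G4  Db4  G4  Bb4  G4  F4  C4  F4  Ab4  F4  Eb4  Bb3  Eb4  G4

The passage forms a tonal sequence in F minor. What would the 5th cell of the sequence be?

Db4 C4 G3 C4 Eb4

Unit = 5 notes; the statements start on Ab4, G4, F4, moving down a 2nd each time.
Extending down a 2nd: Eb4 → Db4.
From Db4 the diatonic shape gives Db4 C4 G3 C4 Eb4.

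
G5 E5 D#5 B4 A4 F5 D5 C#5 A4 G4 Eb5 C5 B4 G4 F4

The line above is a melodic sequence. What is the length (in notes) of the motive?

Try groups of 5 (3 cells in 15 notes):
G5 E5 D#5 B4 A4 | F5 D5 C#5 A4 G4 | Eb5 C5 B4 G4 F4
Every group is a transposition down a 2nd of the one before; no shorter unit works.

5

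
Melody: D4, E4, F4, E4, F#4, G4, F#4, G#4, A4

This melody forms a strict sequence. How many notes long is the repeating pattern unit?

3

9 notes total. Splitting into 3 groups of 3:
D4 E4 F4 | E4 F#4 G4 | F#4 G#4 A4
That's a consistent up a 2nd shift per cell, and no other grouping gives one.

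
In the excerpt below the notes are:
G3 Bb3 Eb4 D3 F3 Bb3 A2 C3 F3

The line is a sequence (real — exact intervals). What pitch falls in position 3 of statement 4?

C3

With 3-note cells, note 3 of each statement runs Eb4, Bb3, F3.
One more down a 4th gives C3.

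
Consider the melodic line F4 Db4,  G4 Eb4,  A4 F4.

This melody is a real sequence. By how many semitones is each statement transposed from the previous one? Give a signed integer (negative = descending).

Unit = 2 notes; the statements start on F4, G4, A4, moving up a 2nd each time.
F4→G4 is 67 − 65 = 2 semitones.

2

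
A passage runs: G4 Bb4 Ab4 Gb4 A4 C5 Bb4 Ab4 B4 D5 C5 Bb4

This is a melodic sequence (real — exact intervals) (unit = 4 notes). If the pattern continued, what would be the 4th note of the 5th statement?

D5

With 4-note cells, note 4 of each statement runs Gb4, Ab4, Bb4.
Carrying that up a 2nd forward: C5 → D5.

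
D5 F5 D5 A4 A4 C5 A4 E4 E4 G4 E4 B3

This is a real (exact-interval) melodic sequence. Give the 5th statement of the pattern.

The 4-note cells begin on D5, A4, E4 — each down a 4th from the last.
Carrying on: B3 → F#3.
Statement 5 starts on F#3 and keeps the same exact contour: F#3 A3 F#3 C#3.

F#3 A3 F#3 C#3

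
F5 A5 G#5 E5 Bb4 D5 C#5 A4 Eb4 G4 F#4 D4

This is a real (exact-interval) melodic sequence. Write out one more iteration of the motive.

With a 4-note motive the entries are F5, Bb4, Eb4, each down a 5th from the previous.
From Ab3 the exact shape gives Ab3 C4 B3 G3.

Ab3 C4 B3 G3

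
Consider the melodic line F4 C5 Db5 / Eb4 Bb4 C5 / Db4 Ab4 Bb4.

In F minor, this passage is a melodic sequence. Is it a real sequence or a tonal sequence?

Every note is diatonic to F minor.
Cell 1 has +1 semitones from note 2 to 3, but cell 2 has +2 — the interval quality changes while the contour stays the same, which is the hallmark of a tonal sequence.

tonal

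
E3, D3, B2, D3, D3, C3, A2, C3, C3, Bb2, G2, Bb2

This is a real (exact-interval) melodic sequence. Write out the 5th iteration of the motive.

Ab2 Gb2 Eb2 Gb2

Unit = 4 notes; the statements start on E3, D3, C3, moving down a 2nd each time.
Extending down a 2nd: Bb2 → Ab2.
From Ab2 the exact shape gives Ab2 Gb2 Eb2 Gb2.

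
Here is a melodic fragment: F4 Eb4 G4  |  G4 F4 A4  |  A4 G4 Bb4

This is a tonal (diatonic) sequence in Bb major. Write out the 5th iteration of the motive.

C5 Bb4 D5

Taking 3-note groups, the heads are F4, G4, A4: the pattern moves up a 2nd.
Carrying on: Bb4 → C5.
Statement 5 starts on C5 and keeps the same diatonic contour: C5 Bb4 D5.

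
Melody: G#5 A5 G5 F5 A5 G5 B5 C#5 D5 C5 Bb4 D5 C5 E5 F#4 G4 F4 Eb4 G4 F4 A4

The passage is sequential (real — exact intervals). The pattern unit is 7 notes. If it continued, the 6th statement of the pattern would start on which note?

Unit = 7 notes; the statements start on G#5, C#5, F#4, moving down a 5th each time.
Continuing: B3 → E3 → A2. Statement 6 starts on A2.

A2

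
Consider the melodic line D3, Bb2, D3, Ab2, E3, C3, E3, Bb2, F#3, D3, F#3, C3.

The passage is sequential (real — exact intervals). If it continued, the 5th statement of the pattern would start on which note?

A#3

With a 4-note motive the entries are D3, E3, F#3, each up a 2nd from the previous.
Continuing: G#3 → A#3. Statement 5 starts on A#3.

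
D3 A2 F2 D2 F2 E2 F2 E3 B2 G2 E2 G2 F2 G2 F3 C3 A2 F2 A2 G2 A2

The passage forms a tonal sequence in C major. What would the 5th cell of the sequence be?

With a 7-note motive the entries are D3, E3, F3, each up a 2nd from the previous.
Continuing the starts: G3 → A3.
From A3 the diatonic shape gives A3 E3 C3 A2 C3 B2 C3.

A3 E3 C3 A2 C3 B2 C3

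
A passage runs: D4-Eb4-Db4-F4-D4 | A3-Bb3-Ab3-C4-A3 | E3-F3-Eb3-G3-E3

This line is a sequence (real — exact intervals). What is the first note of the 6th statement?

The 5-note cells begin on D4, A3, E3 — each down a 4th from the last.
Extending the heads down a 4th: B2 → F#2 → C#2.

C#2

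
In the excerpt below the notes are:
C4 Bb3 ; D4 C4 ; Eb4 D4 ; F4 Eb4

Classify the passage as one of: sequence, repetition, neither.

Each 2-note cell is the previous one transposed up a 2nd.

sequence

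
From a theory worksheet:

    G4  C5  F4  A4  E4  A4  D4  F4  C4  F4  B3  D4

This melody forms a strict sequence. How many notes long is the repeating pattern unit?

4

12 notes total. Splitting into 3 groups of 4:
G4 C5 F4 A4 | E4 A4 D4 F4 | C4 F4 B3 D4
Every group is a transposition down a 3rd of the one before; no shorter unit works.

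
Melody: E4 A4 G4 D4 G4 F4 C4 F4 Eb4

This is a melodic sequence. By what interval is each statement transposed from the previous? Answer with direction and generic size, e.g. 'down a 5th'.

down a 2nd

Unit = 3 notes; the statements start on E4, D4, C4, moving down a 2nd each time.
From E4 to D4: down a 2nd.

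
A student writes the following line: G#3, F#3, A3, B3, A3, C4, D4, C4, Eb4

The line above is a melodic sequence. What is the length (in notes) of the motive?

3

9 notes total. Splitting into 3 groups of 3:
G#3 F#3 A3 | B3 A3 C4 | D4 C4 Eb4
Every group is a transposition up a 3rd of the one before; no shorter unit works.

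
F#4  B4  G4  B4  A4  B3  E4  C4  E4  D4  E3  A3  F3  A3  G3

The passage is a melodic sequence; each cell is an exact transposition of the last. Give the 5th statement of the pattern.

With a 5-note motive the entries are F#4, B3, E3, each down a 5th from the previous.
Continuing the starts: A2 → D2.
So cell 5 is D2 G2 Eb2 G2 F2.

D2 G2 Eb2 G2 F2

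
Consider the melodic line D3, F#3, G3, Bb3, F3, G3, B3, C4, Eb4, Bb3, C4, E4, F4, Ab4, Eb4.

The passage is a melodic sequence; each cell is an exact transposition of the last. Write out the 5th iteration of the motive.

With a 5-note motive the entries are D3, G3, C4, each up a 4th from the previous.
Carrying on: F4 → Bb4.
Statement 5 starts on Bb4 and keeps the same exact contour: Bb4 D5 Eb5 Gb5 Db5.

Bb4 D5 Eb5 Gb5 Db5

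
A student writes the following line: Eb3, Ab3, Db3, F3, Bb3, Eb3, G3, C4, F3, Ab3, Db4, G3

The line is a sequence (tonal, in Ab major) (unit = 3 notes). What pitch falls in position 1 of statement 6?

Grouping in 3s, the 1st note of each cell is Eb3, F3, G3, Ab3.
Each moves up a 2nd. Continuing: Bb3 → C4.

C4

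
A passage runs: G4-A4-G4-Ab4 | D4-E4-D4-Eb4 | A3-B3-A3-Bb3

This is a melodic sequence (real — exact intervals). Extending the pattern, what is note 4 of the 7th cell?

D2

The unit is 4 notes. Position-4 pitches of the 3 shown cells: Ab4, Eb4, Bb3.
Carrying that down a 4th forward: F3 → C3 → G2 → D2.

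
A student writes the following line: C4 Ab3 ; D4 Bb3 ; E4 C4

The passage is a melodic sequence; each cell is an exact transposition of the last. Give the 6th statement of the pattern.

A#4 F#4

Taking 2-note groups, the heads are C4, D4, E4: the pattern moves up a 2nd.
Carrying on: F#4 → G#4 → A#4.
From A#4 the exact shape gives A#4 F#4.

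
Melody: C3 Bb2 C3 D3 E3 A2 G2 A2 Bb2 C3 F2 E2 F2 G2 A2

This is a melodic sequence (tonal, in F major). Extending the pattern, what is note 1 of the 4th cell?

D2

The unit is 5 notes. Position-1 pitches of the 3 shown cells: C3, A2, F2.
From F2, down a 3rd gives D2.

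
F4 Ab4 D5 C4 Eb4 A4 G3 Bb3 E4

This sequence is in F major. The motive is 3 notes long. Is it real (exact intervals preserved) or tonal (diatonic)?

real

Each cell has the same semitone pattern (3, 6) — intervals are preserved exactly.
And Ab4 lies outside F major, so the sequence is real rather than tonal.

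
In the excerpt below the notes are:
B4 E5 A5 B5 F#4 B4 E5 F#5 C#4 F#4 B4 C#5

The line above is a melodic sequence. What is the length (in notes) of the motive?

There are 12 notes; a 4-note unit gives 3 cells:
B4 E5 A5 B5 | F#4 B4 E5 F#5 | C#4 F#4 B4 C#5
Every group is a transposition down a 4th of the one before; no shorter unit works.

4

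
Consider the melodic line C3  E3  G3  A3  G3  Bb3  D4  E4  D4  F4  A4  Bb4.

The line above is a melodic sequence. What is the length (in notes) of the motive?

Try groups of 4 (3 cells in 12 notes):
C3 E3 G3 A3 | G3 Bb3 D4 E4 | D4 F4 A4 Bb4
Every group is a transposition up a 5th of the one before; no shorter unit works.

4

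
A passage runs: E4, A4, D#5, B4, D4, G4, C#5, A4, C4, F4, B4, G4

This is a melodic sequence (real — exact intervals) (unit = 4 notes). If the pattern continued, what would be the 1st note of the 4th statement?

Bb3

With 4-note cells, note 1 of each statement runs E4, D4, C4.
One more down a 2nd gives Bb3.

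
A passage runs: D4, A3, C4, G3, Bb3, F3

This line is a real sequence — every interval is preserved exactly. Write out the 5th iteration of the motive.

The 2-note cells begin on D4, C4, Bb3 — each down a 2nd from the last.
Continuing the starts: Ab3 → Gb3.
From Gb3 the exact shape gives Gb3 Db3.

Gb3 Db3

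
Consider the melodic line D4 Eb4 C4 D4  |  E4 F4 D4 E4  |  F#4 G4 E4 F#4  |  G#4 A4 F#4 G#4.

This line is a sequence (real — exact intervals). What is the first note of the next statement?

A#4

The 4-note cells begin on D4, E4, F#4, G#4 — each up a 2nd from the last.
One more step up a 2nd gives A#4.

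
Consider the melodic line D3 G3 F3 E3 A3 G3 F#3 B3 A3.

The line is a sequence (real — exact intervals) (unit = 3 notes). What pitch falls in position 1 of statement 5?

Grouping in 3s, the 1st note of each cell is D3, E3, F#3.
Extending up a 2nd: G#3 → A#3.

A#3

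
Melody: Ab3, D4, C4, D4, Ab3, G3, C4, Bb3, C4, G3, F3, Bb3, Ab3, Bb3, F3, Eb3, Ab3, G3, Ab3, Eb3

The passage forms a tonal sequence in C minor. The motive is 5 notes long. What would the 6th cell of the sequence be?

Taking 5-note groups, the heads are Ab3, G3, F3, Eb3: the pattern moves down a 2nd.
Carrying on: D3 → C3.
From C3 the diatonic shape gives C3 F3 Eb3 F3 C3.

C3 F3 Eb3 F3 C3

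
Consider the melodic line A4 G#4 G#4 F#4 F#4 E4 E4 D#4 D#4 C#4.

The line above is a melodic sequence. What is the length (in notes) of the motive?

2

10 notes total. Splitting into 5 groups of 2:
A4 G#4 | G#4 F#4 | F#4 E4 | E4 D#4 | D#4 C#4
Every group is a transposition down a 2nd of the one before; no shorter unit works.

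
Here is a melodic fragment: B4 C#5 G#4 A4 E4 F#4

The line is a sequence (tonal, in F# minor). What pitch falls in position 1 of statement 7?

D3

The unit is 2 notes. Position-1 pitches of the 3 shown cells: B4, G#4, E4.
Each moves down a 3rd. Continuing: C#4 → A3 → F#3 → D3.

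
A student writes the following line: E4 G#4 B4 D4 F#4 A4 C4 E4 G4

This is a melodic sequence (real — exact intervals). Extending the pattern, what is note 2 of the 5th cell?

Grouping in 3s, the 2nd note of each cell is G#4, F#4, E4.
Each moves down a 2nd. Continuing: D4 → C4.

C4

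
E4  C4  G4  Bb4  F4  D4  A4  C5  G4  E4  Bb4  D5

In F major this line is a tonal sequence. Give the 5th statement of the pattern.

Unit = 4 notes; the statements start on E4, F4, G4, moving up a 2nd each time.
Carrying on: A4 → Bb4.
From Bb4 the diatonic shape gives Bb4 G4 D5 F5.

Bb4 G4 D5 F5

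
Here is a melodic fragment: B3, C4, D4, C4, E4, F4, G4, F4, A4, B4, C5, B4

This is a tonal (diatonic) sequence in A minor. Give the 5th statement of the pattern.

With a 4-note motive the entries are B3, E4, A4, each up a 4th from the previous.
Continuing the starts: D5 → G5.
Statement 5 starts on G5 and keeps the same diatonic contour: G5 A5 B5 A5.

G5 A5 B5 A5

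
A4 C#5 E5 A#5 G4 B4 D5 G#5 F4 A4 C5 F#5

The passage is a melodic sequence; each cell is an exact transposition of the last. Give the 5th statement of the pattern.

With a 4-note motive the entries are A4, G4, F4, each down a 2nd from the previous.
Carrying on: Eb4 → Db4.
So cell 5 is Db4 F4 Ab4 D5.

Db4 F4 Ab4 D5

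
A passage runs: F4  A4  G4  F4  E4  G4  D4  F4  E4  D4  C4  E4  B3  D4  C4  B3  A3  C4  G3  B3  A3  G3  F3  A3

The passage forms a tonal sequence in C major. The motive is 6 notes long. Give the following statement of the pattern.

Unit = 6 notes; the statements start on F4, D4, B3, G3, moving down a 3rd each time.
From E3 the diatonic shape gives E3 G3 F3 E3 D3 F3.

E3 G3 F3 E3 D3 F3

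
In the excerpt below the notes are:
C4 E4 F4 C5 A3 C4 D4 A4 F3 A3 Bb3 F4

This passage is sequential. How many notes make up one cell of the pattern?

There are 12 notes; a 4-note unit gives 3 cells:
C4 E4 F4 C5 | A3 C4 D4 A4 | F3 A3 Bb3 F4
Every group is a transposition down a 3rd of the one before; no shorter unit works.

4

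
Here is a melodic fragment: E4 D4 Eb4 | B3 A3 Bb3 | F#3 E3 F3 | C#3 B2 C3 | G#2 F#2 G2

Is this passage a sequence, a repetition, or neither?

sequence

Each 3-note cell is the previous one transposed down a 4th.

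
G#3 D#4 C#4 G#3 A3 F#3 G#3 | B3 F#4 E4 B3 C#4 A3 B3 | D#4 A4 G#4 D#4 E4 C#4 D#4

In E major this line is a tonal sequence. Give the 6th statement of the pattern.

Unit = 7 notes; the statements start on G#3, B3, D#4, moving up a 3rd each time.
Carrying on: F#4 → A4 → C#5.
So cell 6 is C#5 G#5 F#5 C#5 D#5 B4 C#5.

C#5 G#5 F#5 C#5 D#5 B4 C#5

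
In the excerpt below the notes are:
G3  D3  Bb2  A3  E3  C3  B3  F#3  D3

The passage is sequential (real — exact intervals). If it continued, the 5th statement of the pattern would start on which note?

D#4

Unit = 3 notes; the statements start on G3, A3, B3, moving up a 2nd each time.
Continuing: C#4 → D#4. Statement 5 starts on D#4.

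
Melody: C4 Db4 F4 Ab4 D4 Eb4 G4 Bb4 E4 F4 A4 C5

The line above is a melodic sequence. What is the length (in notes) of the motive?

12 notes total. Splitting into 3 groups of 4:
C4 Db4 F4 Ab4 | D4 Eb4 G4 Bb4 | E4 F4 A4 C5
Every group is a transposition up a 2nd of the one before; no shorter unit works.

4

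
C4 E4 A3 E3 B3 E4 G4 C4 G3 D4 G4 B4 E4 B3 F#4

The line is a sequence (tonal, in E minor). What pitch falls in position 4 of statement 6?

A4

The unit is 5 notes. Position-4 pitches of the 3 shown cells: E3, G3, B3.
Extending up a 3rd: D4 → F#4 → A4.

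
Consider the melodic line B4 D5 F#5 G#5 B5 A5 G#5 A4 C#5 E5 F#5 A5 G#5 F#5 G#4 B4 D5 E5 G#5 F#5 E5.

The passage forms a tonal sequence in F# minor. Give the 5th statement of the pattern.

Taking 7-note groups, the heads are B4, A4, G#4: the pattern moves down a 2nd.
Continuing the starts: F#4 → E4.
From E4 the diatonic shape gives E4 G#4 B4 C#5 E5 D5 C#5.

E4 G#4 B4 C#5 E5 D5 C#5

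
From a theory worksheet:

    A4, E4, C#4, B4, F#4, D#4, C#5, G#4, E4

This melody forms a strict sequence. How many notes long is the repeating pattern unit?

3

There are 9 notes; a 3-note unit gives 3 cells:
A4 E4 C#4 | B4 F#4 D#4 | C#5 G#4 E4
Each cell is the previous one up a 2nd — so the unit is 3 notes.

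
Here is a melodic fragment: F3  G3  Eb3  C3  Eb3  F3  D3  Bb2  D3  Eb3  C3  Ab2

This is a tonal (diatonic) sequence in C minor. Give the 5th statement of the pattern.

Bb2 C3 Ab2 F2

Unit = 4 notes; the statements start on F3, Eb3, D3, moving down a 2nd each time.
Carrying on: C3 → Bb2.
From Bb2 the diatonic shape gives Bb2 C3 Ab2 F2.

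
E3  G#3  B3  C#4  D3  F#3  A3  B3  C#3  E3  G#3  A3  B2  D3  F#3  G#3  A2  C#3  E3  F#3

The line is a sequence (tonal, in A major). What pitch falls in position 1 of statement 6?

G#2

Grouping in 4s, the 1st note of each cell is E3, D3, C#3, B2, A2.
Each moves down a 2nd; the next is G#2.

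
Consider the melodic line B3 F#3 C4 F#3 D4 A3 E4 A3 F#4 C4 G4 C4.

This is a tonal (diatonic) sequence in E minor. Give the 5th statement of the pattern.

C5 G4 D5 G4

With a 4-note motive the entries are B3, D4, F#4, each up a 3rd from the previous.
Carrying on: A4 → C5.
Statement 5 starts on C5 and keeps the same diatonic contour: C5 G4 D5 G4.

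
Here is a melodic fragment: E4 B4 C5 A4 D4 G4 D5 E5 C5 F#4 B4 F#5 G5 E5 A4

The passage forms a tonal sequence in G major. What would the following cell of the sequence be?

D5 A5 B5 G5 C5

With a 5-note motive the entries are E4, G4, B4, each up a 3rd from the previous.
From D5 the diatonic shape gives D5 A5 B5 G5 C5.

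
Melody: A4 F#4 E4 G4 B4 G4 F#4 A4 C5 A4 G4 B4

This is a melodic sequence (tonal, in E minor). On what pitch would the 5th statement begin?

The 4-note cells begin on A4, B4, C5 — each up a 2nd from the last.
Extending the heads up a 2nd: D5 → E5.

E5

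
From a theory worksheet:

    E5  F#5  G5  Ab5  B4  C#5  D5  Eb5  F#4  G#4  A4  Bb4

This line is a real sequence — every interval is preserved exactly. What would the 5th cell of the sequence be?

G#3 A#3 B3 C4

The 4-note cells begin on E5, B4, F#4 — each down a 4th from the last.
Continuing the starts: C#4 → G#3.
Statement 5 starts on G#3 and keeps the same exact contour: G#3 A#3 B3 C4.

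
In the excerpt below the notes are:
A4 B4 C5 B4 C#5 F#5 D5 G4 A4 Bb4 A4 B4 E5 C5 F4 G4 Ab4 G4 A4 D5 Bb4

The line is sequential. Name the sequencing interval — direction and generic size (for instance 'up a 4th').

down a 2nd

With a 7-note motive the entries are A4, G4, F4, each down a 2nd from the previous.
A4 to G4 is down a 2nd.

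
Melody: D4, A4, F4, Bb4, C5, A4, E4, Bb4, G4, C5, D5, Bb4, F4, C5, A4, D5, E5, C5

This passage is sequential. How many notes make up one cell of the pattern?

There are 18 notes; a 6-note unit gives 3 cells:
D4 A4 F4 Bb4 C5 A4 | E4 Bb4 G4 C5 D5 Bb4 | F4 C5 A4 D5 E5 C5
Each cell is the previous one up a 2nd — so the unit is 6 notes.

6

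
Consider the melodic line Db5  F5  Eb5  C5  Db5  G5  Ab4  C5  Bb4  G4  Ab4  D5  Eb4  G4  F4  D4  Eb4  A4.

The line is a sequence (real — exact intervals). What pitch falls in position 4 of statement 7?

F#2

The unit is 6 notes. Position-4 pitches of the 3 shown cells: C5, G4, D4.
Each moves down a 4th. Continuing: A3 → E3 → B2 → F#2.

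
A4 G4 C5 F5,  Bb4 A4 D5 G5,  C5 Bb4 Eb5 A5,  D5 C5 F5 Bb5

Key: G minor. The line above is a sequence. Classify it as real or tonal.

Every note is diatonic to G minor.
Cell 1 has -2 semitones from note 1 to 2, but cell 2 has -1 — the interval quality changes while the contour stays the same, which is the hallmark of a tonal sequence.

tonal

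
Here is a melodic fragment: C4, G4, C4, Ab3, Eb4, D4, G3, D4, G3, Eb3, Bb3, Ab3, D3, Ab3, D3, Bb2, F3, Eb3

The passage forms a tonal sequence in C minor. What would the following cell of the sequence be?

Ab2 Eb3 Ab2 F2 C3 Bb2

With a 6-note motive the entries are C4, G3, D3, each down a 4th from the previous.
From Ab2 the diatonic shape gives Ab2 Eb3 Ab2 F2 C3 Bb2.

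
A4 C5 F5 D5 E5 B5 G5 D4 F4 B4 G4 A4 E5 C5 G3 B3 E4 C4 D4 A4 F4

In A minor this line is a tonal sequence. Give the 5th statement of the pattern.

The 7-note cells begin on A4, D4, G3 — each down a 5th from the last.
Continuing the starts: C3 → F2.
Statement 5 starts on F2 and keeps the same diatonic contour: F2 A2 D3 B2 C3 G3 E3.

F2 A2 D3 B2 C3 G3 E3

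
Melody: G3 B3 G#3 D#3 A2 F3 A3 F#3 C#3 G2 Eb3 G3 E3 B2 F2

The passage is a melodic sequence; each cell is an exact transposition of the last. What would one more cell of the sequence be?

With a 5-note motive the entries are G3, F3, Eb3, each down a 2nd from the previous.
Statement 4 starts on Db3 and keeps the same exact contour: Db3 F3 D3 A2 Eb2.

Db3 F3 D3 A2 Eb2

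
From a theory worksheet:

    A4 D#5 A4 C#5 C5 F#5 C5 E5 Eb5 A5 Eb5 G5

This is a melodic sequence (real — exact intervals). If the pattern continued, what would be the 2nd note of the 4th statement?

The unit is 4 notes. Position-2 pitches of the 3 shown cells: D#5, F#5, A5.
Each moves up a 3rd; the next is C6.

C6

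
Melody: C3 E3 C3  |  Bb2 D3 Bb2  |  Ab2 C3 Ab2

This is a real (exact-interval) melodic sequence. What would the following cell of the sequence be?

With a 3-note motive the entries are C3, Bb2, Ab2, each down a 2nd from the previous.
From Gb2 the exact shape gives Gb2 Bb2 Gb2.

Gb2 Bb2 Gb2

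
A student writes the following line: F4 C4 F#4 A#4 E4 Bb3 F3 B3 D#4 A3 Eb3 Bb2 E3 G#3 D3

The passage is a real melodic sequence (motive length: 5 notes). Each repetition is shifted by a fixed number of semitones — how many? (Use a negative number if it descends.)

-7

The 5-note cells begin on F4, Bb3, Eb3 — each down a 5th from the last.
Counting half-steps from F4 to Bb3: -7.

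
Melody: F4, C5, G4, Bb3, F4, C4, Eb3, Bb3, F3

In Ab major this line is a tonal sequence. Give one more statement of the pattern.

Ab2 Eb3 Bb2

With a 3-note motive the entries are F4, Bb3, Eb3, each down a 5th from the previous.
Statement 4 starts on Ab2 and keeps the same diatonic contour: Ab2 Eb3 Bb2.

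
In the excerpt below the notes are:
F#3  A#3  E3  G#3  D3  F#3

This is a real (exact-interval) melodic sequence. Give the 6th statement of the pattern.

Ab2 C3

Taking 2-note groups, the heads are F#3, E3, D3: the pattern moves down a 2nd.
Extending down a 2nd: C3 → Bb2 → Ab2.
Statement 6 starts on Ab2 and keeps the same exact contour: Ab2 C3.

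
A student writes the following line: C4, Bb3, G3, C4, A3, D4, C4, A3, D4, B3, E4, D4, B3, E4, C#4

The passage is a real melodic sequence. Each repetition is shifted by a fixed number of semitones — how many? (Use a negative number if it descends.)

With a 5-note motive the entries are C4, D4, E4, each up a 2nd from the previous.
C4→D4 is 62 − 60 = 2 semitones.

2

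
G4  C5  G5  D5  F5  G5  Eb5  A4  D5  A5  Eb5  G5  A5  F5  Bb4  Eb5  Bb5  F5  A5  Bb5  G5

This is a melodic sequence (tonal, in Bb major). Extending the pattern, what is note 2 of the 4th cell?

F5

The unit is 7 notes. Position-2 pitches of the 3 shown cells: C5, D5, Eb5.
From Eb5, up a 2nd gives F5.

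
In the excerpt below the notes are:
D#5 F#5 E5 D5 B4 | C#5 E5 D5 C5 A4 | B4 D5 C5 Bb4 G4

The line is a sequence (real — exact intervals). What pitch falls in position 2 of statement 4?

Grouping in 5s, the 2nd note of each cell is F#5, E5, D5.
One more down a 2nd gives C5.

C5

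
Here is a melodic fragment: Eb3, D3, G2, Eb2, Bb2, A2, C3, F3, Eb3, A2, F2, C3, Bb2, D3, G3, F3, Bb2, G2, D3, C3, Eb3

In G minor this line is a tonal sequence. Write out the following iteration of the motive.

A3 G3 C3 A2 Eb3 D3 F3

Unit = 7 notes; the statements start on Eb3, F3, G3, moving up a 2nd each time.
So cell 4 is A3 G3 C3 A2 Eb3 D3 F3.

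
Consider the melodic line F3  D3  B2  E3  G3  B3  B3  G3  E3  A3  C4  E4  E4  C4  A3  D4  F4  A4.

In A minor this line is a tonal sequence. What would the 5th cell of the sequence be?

Taking 6-note groups, the heads are F3, B3, E4: the pattern moves up a 4th.
Continuing the starts: A4 → D5.
So cell 5 is D5 B4 G4 C5 E5 G5.

D5 B4 G4 C5 E5 G5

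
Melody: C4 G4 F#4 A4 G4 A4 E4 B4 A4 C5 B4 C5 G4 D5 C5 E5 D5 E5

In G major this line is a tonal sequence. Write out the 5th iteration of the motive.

Unit = 6 notes; the statements start on C4, E4, G4, moving up a 3rd each time.
Carrying on: B4 → D5.
From D5 the diatonic shape gives D5 A5 G5 B5 A5 B5.

D5 A5 G5 B5 A5 B5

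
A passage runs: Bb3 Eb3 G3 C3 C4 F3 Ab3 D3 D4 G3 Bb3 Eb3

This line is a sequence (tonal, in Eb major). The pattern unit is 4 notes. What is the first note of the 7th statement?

The 4-note cells begin on Bb3, C4, D4 — each up a 2nd from the last.
Extending the heads up a 2nd: Eb4 → F4 → G4 → Ab4.

Ab4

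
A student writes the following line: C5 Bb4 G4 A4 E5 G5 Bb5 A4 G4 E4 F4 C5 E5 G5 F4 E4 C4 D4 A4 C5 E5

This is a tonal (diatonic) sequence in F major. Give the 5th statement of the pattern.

The 7-note cells begin on C5, A4, F4 — each down a 3rd from the last.
Carrying on: D4 → Bb3.
From Bb3 the diatonic shape gives Bb3 A3 F3 G3 D4 F4 A4.

Bb3 A3 F3 G3 D4 F4 A4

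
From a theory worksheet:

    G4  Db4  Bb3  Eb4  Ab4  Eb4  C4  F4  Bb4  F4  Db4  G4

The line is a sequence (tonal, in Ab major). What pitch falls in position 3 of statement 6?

The unit is 4 notes. Position-3 pitches of the 3 shown cells: Bb3, C4, Db4.
Carrying that up a 2nd forward: Eb4 → F4 → G4.

G4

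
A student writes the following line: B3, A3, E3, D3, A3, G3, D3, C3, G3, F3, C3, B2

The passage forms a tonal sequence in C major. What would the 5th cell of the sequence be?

E3 D3 A2 G2

With a 4-note motive the entries are B3, A3, G3, each down a 2nd from the previous.
Extending down a 2nd: F3 → E3.
Statement 5 starts on E3 and keeps the same diatonic contour: E3 D3 A2 G2.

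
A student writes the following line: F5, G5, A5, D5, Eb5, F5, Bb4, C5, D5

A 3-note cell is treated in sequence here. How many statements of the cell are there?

9 notes in groups of 3 gives 9/3 = 3 statements.
Starts: F5, D5, Bb4 — each down a 3rd.

3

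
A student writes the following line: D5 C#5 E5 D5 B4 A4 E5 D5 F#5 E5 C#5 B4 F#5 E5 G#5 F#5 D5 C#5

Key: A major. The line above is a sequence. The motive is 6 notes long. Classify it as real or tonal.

tonal

Every note is diatonic to A major.
Cell 1 has -1 semitones from note 1 to 2, but cell 2 has -2 — the interval quality changes while the contour stays the same, which is the hallmark of a tonal sequence.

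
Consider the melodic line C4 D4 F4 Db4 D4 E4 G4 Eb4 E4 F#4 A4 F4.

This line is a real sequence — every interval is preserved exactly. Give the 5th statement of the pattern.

G#4 A#4 C#5 A4

Taking 4-note groups, the heads are C4, D4, E4: the pattern moves up a 2nd.
Carrying on: F#4 → G#4.
So cell 5 is G#4 A#4 C#5 A4.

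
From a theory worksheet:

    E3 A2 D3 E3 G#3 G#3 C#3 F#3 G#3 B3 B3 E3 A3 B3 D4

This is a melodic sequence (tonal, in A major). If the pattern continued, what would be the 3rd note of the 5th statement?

With 5-note cells, note 3 of each statement runs D3, F#3, A3.
Carrying that up a 3rd forward: C#4 → E4.

E4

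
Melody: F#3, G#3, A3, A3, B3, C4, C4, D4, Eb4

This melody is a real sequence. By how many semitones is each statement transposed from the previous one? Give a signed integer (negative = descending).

With a 3-note motive the entries are F#3, A3, C4, each up a 3rd from the previous.
F#3→A3 is 57 − 54 = 3 semitones.

3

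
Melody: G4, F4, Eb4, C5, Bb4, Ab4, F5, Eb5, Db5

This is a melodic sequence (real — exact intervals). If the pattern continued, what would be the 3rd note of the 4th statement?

Gb5

The unit is 3 notes. Position-3 pitches of the 3 shown cells: Eb4, Ab4, Db5.
One more up a 4th gives Gb5.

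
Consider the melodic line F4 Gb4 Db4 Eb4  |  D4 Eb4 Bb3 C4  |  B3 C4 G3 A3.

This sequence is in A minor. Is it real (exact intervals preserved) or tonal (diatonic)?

Each cell has the same semitone pattern (1, -5, 2) — intervals are preserved exactly.
And Gb4 lies outside A minor, so the sequence is real rather than tonal.

real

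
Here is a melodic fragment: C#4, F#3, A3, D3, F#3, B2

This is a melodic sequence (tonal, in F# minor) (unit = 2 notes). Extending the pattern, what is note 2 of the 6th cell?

With 2-note cells, note 2 of each statement runs F#3, D3, B2.
Carrying that down a 3rd forward: G#2 → E2 → C#2.

C#2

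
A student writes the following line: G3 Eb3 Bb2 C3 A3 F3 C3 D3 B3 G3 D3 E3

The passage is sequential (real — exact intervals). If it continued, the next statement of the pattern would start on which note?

C#4

Unit = 4 notes; the statements start on G3, A3, B3, moving up a 2nd each time.
One more step up a 2nd gives C#4.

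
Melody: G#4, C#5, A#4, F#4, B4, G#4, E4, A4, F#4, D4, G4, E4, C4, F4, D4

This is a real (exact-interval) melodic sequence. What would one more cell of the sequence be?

Bb3 Eb4 C4

With a 3-note motive the entries are G#4, F#4, E4, D4, C4, each down a 2nd from the previous.
From Bb3 the exact shape gives Bb3 Eb4 C4.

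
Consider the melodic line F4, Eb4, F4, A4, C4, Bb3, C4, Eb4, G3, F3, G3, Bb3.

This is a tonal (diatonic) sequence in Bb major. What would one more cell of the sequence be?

Unit = 4 notes; the statements start on F4, C4, G3, moving down a 4th each time.
So cell 4 is D3 C3 D3 F3.

D3 C3 D3 F3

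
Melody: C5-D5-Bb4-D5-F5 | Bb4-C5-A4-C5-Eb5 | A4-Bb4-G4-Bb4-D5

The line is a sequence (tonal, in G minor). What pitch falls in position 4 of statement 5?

Grouping in 5s, the 4th note of each cell is D5, C5, Bb4.
Each moves down a 2nd. Continuing: A4 → G4.

G4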